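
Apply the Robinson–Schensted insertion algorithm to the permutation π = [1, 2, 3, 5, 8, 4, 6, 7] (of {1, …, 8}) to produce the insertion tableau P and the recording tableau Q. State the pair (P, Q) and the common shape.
P = [1, 2, 3, 4, 6, 7] / [5, 8];  Q = [1, 2, 3, 4, 5, 8] / [6, 7];  common shape = (6, 2)

Row-insert the values π_1, π_2, … into P one at a time, bumping the leftmost entry strictly greater than the inserted value down to the next row. The recording tableau Q records, in position (i, j), the step at which that cell was added to P.
  Insert 1 (step 1): P = [1];  Q = [1]
  Insert 2 (step 2): P = [1, 2];  Q = [1, 2]
  Insert 3 (step 3): P = [1, 2, 3];  Q = [1, 2, 3]
  Insert 5 (step 4): P = [1, 2, 3, 5];  Q = [1, 2, 3, 4]
  Insert 8 (step 5): P = [1, 2, 3, 5, 8];  Q = [1, 2, 3, 4, 5]
  Insert 4 (step 6): P = [1, 2, 3, 4, 8] / [5];  Q = [1, 2, 3, 4, 5] / [6]
  Insert 6 (step 7): P = [1, 2, 3, 4, 6] / [5, 8];  Q = [1, 2, 3, 4, 5] / [6, 7]
  Insert 7 (step 8): P = [1, 2, 3, 4, 6, 7] / [5, 8];  Q = [1, 2, 3, 4, 5, 8] / [6, 7]
Final shape: (6, 2).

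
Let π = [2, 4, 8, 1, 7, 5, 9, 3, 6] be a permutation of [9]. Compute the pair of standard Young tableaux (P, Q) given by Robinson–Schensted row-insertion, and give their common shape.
P = [1, 3, 5, 6] / [2, 4, 9] / [7] / [8];  Q = [1, 2, 3, 7] / [4, 5, 9] / [6] / [8];  common shape = (4, 3, 1, 1)

Row-insert the values π_1, π_2, … into P one at a time, bumping the leftmost entry strictly greater than the inserted value down to the next row. The recording tableau Q records, in position (i, j), the step at which that cell was added to P.
  Insert 2 (step 1): P = [2];  Q = [1]
  Insert 4 (step 2): P = [2, 4];  Q = [1, 2]
  Insert 8 (step 3): P = [2, 4, 8];  Q = [1, 2, 3]
  Insert 1 (step 4): P = [1, 4, 8] / [2];  Q = [1, 2, 3] / [4]
  Insert 7 (step 5): P = [1, 4, 7] / [2, 8];  Q = [1, 2, 3] / [4, 5]
  Insert 5 (step 6): P = [1, 4, 5] / [2, 7] / [8];  Q = [1, 2, 3] / [4, 5] / [6]
  Insert 9 (step 7): P = [1, 4, 5, 9] / [2, 7] / [8];  Q = [1, 2, 3, 7] / [4, 5] / [6]
  Insert 3 (step 8): P = [1, 3, 5, 9] / [2, 4] / [7] / [8];  Q = [1, 2, 3, 7] / [4, 5] / [6] / [8]
  Insert 6 (step 9): P = [1, 3, 5, 6] / [2, 4, 9] / [7] / [8];  Q = [1, 2, 3, 7] / [4, 5, 9] / [6] / [8]
Final shape: (4, 3, 1, 1).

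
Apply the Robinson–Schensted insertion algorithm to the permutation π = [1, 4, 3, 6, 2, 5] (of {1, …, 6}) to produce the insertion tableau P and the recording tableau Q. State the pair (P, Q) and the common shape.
P = [1, 2, 5] / [3, 6] / [4];  Q = [1, 2, 4] / [3, 6] / [5];  common shape = (3, 2, 1)

Row-insert the values π_1, π_2, … into P one at a time, bumping the leftmost entry strictly greater than the inserted value down to the next row. The recording tableau Q records, in position (i, j), the step at which that cell was added to P.
  Insert 1 (step 1): P = [1];  Q = [1]
  Insert 4 (step 2): P = [1, 4];  Q = [1, 2]
  Insert 3 (step 3): P = [1, 3] / [4];  Q = [1, 2] / [3]
  Insert 6 (step 4): P = [1, 3, 6] / [4];  Q = [1, 2, 4] / [3]
  Insert 2 (step 5): P = [1, 2, 6] / [3] / [4];  Q = [1, 2, 4] / [3] / [5]
  Insert 5 (step 6): P = [1, 2, 5] / [3, 6] / [4];  Q = [1, 2, 4] / [3, 6] / [5]
Final shape: (3, 2, 1).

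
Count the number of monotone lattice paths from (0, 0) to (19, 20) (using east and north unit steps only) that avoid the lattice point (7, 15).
Number of paths = 67867938138

Total paths from (0, 0) to (19, 20): C(39, 19) = 68923264410. Paths through (7, 15): (paths (0, 0) → (7, 15)) × (paths (7, 15) → (19, 20)) = C(22, 7) · C(17, 12) = 170544 · 6188 = 1055326272. Avoidance count = 68923264410 − 1055326272 = 67867938138.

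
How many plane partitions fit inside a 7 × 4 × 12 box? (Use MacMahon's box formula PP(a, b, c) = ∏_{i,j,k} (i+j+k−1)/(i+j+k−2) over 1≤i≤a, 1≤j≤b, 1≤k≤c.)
PP(7, 4, 12) = 2241344526426720

Evaluate the triple product over i = 1..7, j = 1..4, k = 1..12. The factors are (2/1) · (3/2) · (4/3) · (5/4) · (6/5) · (7/6) · (8/7) · (9/8) · … (336 factors total). The numerators and denominators telescope so the product is an integer; carrying out the multiplication exactly gives PP(7, 4, 12) = 2241344526426720.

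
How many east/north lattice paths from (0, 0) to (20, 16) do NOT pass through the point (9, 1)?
Number of paths = 7230610510

Total paths from (0, 0) to (20, 16): C(36, 20) = 7307872110. Paths through (9, 1): (paths (0, 0) → (9, 1)) × (paths (9, 1) → (20, 16)) = C(10, 9) · C(26, 11) = 10 · 7726160 = 77261600. Avoidance count = 7307872110 − 77261600 = 7230610510.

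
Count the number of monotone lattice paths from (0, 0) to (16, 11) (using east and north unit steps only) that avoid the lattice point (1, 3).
Number of paths = 11076639

Total paths from (0, 0) to (16, 11): C(27, 16) = 13037895. Paths through (1, 3): (paths (0, 0) → (1, 3)) × (paths (1, 3) → (16, 11)) = C(4, 1) · C(23, 15) = 4 · 490314 = 1961256. Avoidance count = 13037895 − 1961256 = 11076639.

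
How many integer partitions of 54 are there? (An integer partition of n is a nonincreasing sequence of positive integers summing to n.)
p(54) = 386155

Compute p(n) via the recurrence p(n, m) = p(n, m−1) + p(n−m, m), where p(n, m) counts partitions of n with all parts ≤ m and p(n) = p(n, n). The base cases are p(0, m) = 1 and p(n, 0) = 0 for n > 0. Filling the table yields p(54) = 386155. (Euler's pentagonal recurrence is an alternative.)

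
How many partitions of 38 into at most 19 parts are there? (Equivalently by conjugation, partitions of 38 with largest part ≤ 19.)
p(38, parts ≤ 19) = 24418

Use the recurrence p(n, m) = p(n, m−1) + p(n−m, m): either the largest part is < m (count p(n, m−1)) or the largest part is exactly m (remove one copy of m, count p(n−m, m)). With p(0, ·) = 1 this gives p(38, parts ≤ 19) = 24418. (By conjugating Young diagrams, this also counts partitions of 38 into at most 19 parts.)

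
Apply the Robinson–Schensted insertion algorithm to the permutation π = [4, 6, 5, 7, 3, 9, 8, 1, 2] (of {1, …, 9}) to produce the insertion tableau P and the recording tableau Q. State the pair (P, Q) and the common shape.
P = [1, 2, 7, 8] / [3, 5] / [4, 9] / [6];  Q = [1, 2, 4, 6] / [3, 7] / [5, 9] / [8];  common shape = (4, 2, 2, 1)

Row-insert the values π_1, π_2, … into P one at a time, bumping the leftmost entry strictly greater than the inserted value down to the next row. The recording tableau Q records, in position (i, j), the step at which that cell was added to P.
  Insert 4 (step 1): P = [4];  Q = [1]
  Insert 6 (step 2): P = [4, 6];  Q = [1, 2]
  Insert 5 (step 3): P = [4, 5] / [6];  Q = [1, 2] / [3]
  Insert 7 (step 4): P = [4, 5, 7] / [6];  Q = [1, 2, 4] / [3]
  Insert 3 (step 5): P = [3, 5, 7] / [4] / [6];  Q = [1, 2, 4] / [3] / [5]
  Insert 9 (step 6): P = [3, 5, 7, 9] / [4] / [6];  Q = [1, 2, 4, 6] / [3] / [5]
  Insert 8 (step 7): P = [3, 5, 7, 8] / [4, 9] / [6];  Q = [1, 2, 4, 6] / [3, 7] / [5]
  Insert 1 (step 8): P = [1, 5, 7, 8] / [3, 9] / [4] / [6];  Q = [1, 2, 4, 6] / [3, 7] / [5] / [8]
  Insert 2 (step 9): P = [1, 2, 7, 8] / [3, 5] / [4, 9] / [6];  Q = [1, 2, 4, 6] / [3, 7] / [5, 9] / [8]
Final shape: (4, 2, 2, 1).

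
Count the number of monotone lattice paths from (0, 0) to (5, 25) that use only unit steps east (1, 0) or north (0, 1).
Number of paths = 142506

A monotone lattice path from (0, 0) to (5, 25) consists of 5 east steps and 25 north steps in some order, so it is determined by which 5 of the 30 steps are east. The count is C(30, 5) = 142506.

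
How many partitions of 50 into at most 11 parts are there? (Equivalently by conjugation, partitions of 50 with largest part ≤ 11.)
p(50, parts ≤ 11) = 80215

Use the recurrence p(n, m) = p(n, m−1) + p(n−m, m): either the largest part is < m (count p(n, m−1)) or the largest part is exactly m (remove one copy of m, count p(n−m, m)). With p(0, ·) = 1 this gives p(50, parts ≤ 11) = 80215. (By conjugating Young diagrams, this also counts partitions of 50 into at most 11 parts.)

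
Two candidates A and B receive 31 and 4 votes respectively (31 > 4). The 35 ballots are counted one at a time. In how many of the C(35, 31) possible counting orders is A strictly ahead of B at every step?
Strict-lead orderings = 40392

Total orderings of the 35 votes with 31 for A: C(35, 31) = 52360. By the Bertrand ballot formula (Cycle Lemma / reflection principle), the number of orderings in which A is strictly ahead of B throughout is (p − q)/(p + q) · C(p + q, p) = (31 − 4)/(31 + 4) · 52360 = 40392.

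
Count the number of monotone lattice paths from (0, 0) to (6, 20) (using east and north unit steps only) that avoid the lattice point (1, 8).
Number of paths = 174538

Total paths from (0, 0) to (6, 20): C(26, 6) = 230230. Paths through (1, 8): (paths (0, 0) → (1, 8)) × (paths (1, 8) → (6, 20)) = C(9, 1) · C(17, 5) = 9 · 6188 = 55692. Avoidance count = 230230 − 55692 = 174538.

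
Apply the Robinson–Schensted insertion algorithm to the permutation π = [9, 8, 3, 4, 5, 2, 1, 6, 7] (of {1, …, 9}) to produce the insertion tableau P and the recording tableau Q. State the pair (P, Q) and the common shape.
P = [1, 4, 5, 6, 7] / [2] / [3] / [8] / [9];  Q = [1, 4, 5, 8, 9] / [2] / [3] / [6] / [7];  common shape = (5, 1, 1, 1, 1)

Row-insert the values π_1, π_2, … into P one at a time, bumping the leftmost entry strictly greater than the inserted value down to the next row. The recording tableau Q records, in position (i, j), the step at which that cell was added to P.
  Insert 9 (step 1): P = [9];  Q = [1]
  Insert 8 (step 2): P = [8] / [9];  Q = [1] / [2]
  Insert 3 (step 3): P = [3] / [8] / [9];  Q = [1] / [2] / [3]
  Insert 4 (step 4): P = [3, 4] / [8] / [9];  Q = [1, 4] / [2] / [3]
  Insert 5 (step 5): P = [3, 4, 5] / [8] / [9];  Q = [1, 4, 5] / [2] / [3]
  Insert 2 (step 6): P = [2, 4, 5] / [3] / [8] / [9];  Q = [1, 4, 5] / [2] / [3] / [6]
  Insert 1 (step 7): P = [1, 4, 5] / [2] / [3] / [8] / [9];  Q = [1, 4, 5] / [2] / [3] / [6] / [7]
  Insert 6 (step 8): P = [1, 4, 5, 6] / [2] / [3] / [8] / [9];  Q = [1, 4, 5, 8] / [2] / [3] / [6] / [7]
  Insert 7 (step 9): P = [1, 4, 5, 6, 7] / [2] / [3] / [8] / [9];  Q = [1, 4, 5, 8, 9] / [2] / [3] / [6] / [7]
Final shape: (5, 1, 1, 1, 1).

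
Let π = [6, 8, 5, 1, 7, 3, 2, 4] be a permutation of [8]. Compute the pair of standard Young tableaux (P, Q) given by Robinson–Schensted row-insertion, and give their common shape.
P = [1, 2, 4] / [3, 7] / [5, 8] / [6];  Q = [1, 2, 8] / [3, 5] / [4, 6] / [7];  common shape = (3, 2, 2, 1)

Row-insert the values π_1, π_2, … into P one at a time, bumping the leftmost entry strictly greater than the inserted value down to the next row. The recording tableau Q records, in position (i, j), the step at which that cell was added to P.
  Insert 6 (step 1): P = [6];  Q = [1]
  Insert 8 (step 2): P = [6, 8];  Q = [1, 2]
  Insert 5 (step 3): P = [5, 8] / [6];  Q = [1, 2] / [3]
  Insert 1 (step 4): P = [1, 8] / [5] / [6];  Q = [1, 2] / [3] / [4]
  Insert 7 (step 5): P = [1, 7] / [5, 8] / [6];  Q = [1, 2] / [3, 5] / [4]
  Insert 3 (step 6): P = [1, 3] / [5, 7] / [6, 8];  Q = [1, 2] / [3, 5] / [4, 6]
  Insert 2 (step 7): P = [1, 2] / [3, 7] / [5, 8] / [6];  Q = [1, 2] / [3, 5] / [4, 6] / [7]
  Insert 4 (step 8): P = [1, 2, 4] / [3, 7] / [5, 8] / [6];  Q = [1, 2, 8] / [3, 5] / [4, 6] / [7]
Final shape: (3, 2, 2, 1).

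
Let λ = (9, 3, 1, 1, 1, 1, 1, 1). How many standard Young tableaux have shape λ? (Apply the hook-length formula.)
# SYT of shape (9, 3, 1, 1, 1, 1, 1, 1) = 595595

Hook-length formula: f^λ = n! / Π hook(c), product over all cells c of the Young diagram. For λ = (9, 3, 1, 1, 1, 1, 1, 1), n = 18 boxes. Hook lengths by row (left-to-right, top-to-bottom): [16, 9, 8, 6, 5, 4, 3, 2, 1]; [9, 2, 1]; [6]; [5]; [4]; [3]; [2]; [1]. Product of hooks = 10749542400. So f^λ = 18! / 10749542400 = 6402373705728000 / 10749542400 = 595595.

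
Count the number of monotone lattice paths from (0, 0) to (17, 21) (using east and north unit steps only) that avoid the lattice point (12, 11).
Number of paths = 24720853146

Total paths from (0, 0) to (17, 21): C(38, 17) = 28781143380. Paths through (12, 11): (paths (0, 0) → (12, 11)) × (paths (12, 11) → (17, 21)) = C(23, 12) · C(15, 5) = 1352078 · 3003 = 4060290234. Avoidance count = 28781143380 − 4060290234 = 24720853146.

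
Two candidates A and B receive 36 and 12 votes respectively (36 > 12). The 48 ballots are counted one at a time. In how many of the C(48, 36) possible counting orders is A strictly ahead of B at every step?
Strict-lead orderings = 34834267234

Total orderings of the 48 votes with 36 for A: C(48, 36) = 69668534468. By the Bertrand ballot formula (Cycle Lemma / reflection principle), the number of orderings in which A is strictly ahead of B throughout is (p − q)/(p + q) · C(p + q, p) = (36 − 12)/(36 + 12) · 69668534468 = 34834267234.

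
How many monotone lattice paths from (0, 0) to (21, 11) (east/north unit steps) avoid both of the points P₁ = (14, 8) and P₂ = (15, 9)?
Number of paths = 71949088

Inclusion–exclusion. Total paths: C(32, 21) = 129024480. Through P₁: C(22, 14)·C(10, 7) = 38372400. Through P₂: C(24, 15)·C(8, 6) = 36610112. Since P₁ is strictly southwest of P₂, a monotone path through both must visit P₁ then P₂; paths through both = C(22, 14)·C(2, 1)·C(8, 6) = 17907120. Avoid both = 129024480 − 38372400 − 36610112 + 17907120 = 71949088.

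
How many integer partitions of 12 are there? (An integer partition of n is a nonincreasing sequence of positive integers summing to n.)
p(12) = 77

List all partitions of 12: 12, 11+1, 10+2, 10+1+1, 9+3, 9+2+1, 9+1+1+1, 8+4, 8+3+1, 8+2+2, 8+2+1+1, 8+1+1+1+1, 7+5, 7+4+1, 7+3+2, 7+3+1+1, 7+2+2+1, 7+2+1+1+1, 7+1+1+1+1+1, 6+6, 6+5+1, 6+4+2, 6+4+1+1, 6+3+3, 6+3+2+1, 6+3+1+1+1, 6+2+2+2, 6+2+2+1+1, 6+2+1+1+1+1, 6+1+1+1+1+1+1, … (77 total). Counting them gives p(12) = 77.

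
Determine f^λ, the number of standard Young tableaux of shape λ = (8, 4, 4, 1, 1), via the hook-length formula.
# SYT of shape (8, 4, 4, 1, 1) = 3646500

Hook-length formula: f^λ = n! / Π hook(c), product over all cells c of the Young diagram. For λ = (8, 4, 4, 1, 1), n = 18 boxes. Hook lengths by row (left-to-right, top-to-bottom): [12, 9, 8, 7, 4, 3, 2, 1]; [7, 4, 3, 2]; [6, 3, 2, 1]; [2]; [1]. Product of hooks = 1755758592. So f^λ = 18! / 1755758592 = 6402373705728000 / 1755758592 = 3646500.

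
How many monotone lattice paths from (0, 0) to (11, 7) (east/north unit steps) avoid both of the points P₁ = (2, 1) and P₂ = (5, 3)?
Number of paths = 11349

Inclusion–exclusion. Total paths: C(18, 11) = 31824. Through P₁: C(3, 2)·C(15, 9) = 15015. Through P₂: C(8, 5)·C(10, 6) = 11760. Since P₁ is strictly southwest of P₂, a monotone path through both must visit P₁ then P₂; paths through both = C(3, 2)·C(5, 3)·C(10, 6) = 6300. Avoid both = 31824 − 15015 − 11760 + 6300 = 11349.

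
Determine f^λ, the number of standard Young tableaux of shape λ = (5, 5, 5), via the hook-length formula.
# SYT of shape (5, 5, 5) = 6006

Hook-length formula: f^λ = n! / Π hook(c), product over all cells c of the Young diagram. For λ = (5, 5, 5), n = 15 boxes. Hook lengths by row (left-to-right, top-to-bottom): [7, 6, 5, 4, 3]; [6, 5, 4, 3, 2]; [5, 4, 3, 2, 1]. Product of hooks = 217728000. So f^λ = 15! / 217728000 = 1307674368000 / 217728000 = 6006.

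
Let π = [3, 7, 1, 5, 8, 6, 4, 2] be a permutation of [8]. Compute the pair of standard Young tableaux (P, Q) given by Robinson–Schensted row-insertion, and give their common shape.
P = [1, 2, 6] / [3, 4, 8] / [5] / [7];  Q = [1, 2, 5] / [3, 4, 6] / [7] / [8];  common shape = (3, 3, 1, 1)

Row-insert the values π_1, π_2, … into P one at a time, bumping the leftmost entry strictly greater than the inserted value down to the next row. The recording tableau Q records, in position (i, j), the step at which that cell was added to P.
  Insert 3 (step 1): P = [3];  Q = [1]
  Insert 7 (step 2): P = [3, 7];  Q = [1, 2]
  Insert 1 (step 3): P = [1, 7] / [3];  Q = [1, 2] / [3]
  Insert 5 (step 4): P = [1, 5] / [3, 7];  Q = [1, 2] / [3, 4]
  Insert 8 (step 5): P = [1, 5, 8] / [3, 7];  Q = [1, 2, 5] / [3, 4]
  Insert 6 (step 6): P = [1, 5, 6] / [3, 7, 8];  Q = [1, 2, 5] / [3, 4, 6]
  Insert 4 (step 7): P = [1, 4, 6] / [3, 5, 8] / [7];  Q = [1, 2, 5] / [3, 4, 6] / [7]
  Insert 2 (step 8): P = [1, 2, 6] / [3, 4, 8] / [5] / [7];  Q = [1, 2, 5] / [3, 4, 6] / [7] / [8]
Final shape: (3, 3, 1, 1).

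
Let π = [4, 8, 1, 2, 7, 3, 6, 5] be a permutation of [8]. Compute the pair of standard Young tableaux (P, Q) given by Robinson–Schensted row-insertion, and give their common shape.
P = [1, 2, 3, 5] / [4, 6] / [7] / [8];  Q = [1, 2, 5, 7] / [3, 4] / [6] / [8];  common shape = (4, 2, 1, 1)

Row-insert the values π_1, π_2, … into P one at a time, bumping the leftmost entry strictly greater than the inserted value down to the next row. The recording tableau Q records, in position (i, j), the step at which that cell was added to P.
  Insert 4 (step 1): P = [4];  Q = [1]
  Insert 8 (step 2): P = [4, 8];  Q = [1, 2]
  Insert 1 (step 3): P = [1, 8] / [4];  Q = [1, 2] / [3]
  Insert 2 (step 4): P = [1, 2] / [4, 8];  Q = [1, 2] / [3, 4]
  Insert 7 (step 5): P = [1, 2, 7] / [4, 8];  Q = [1, 2, 5] / [3, 4]
  Insert 3 (step 6): P = [1, 2, 3] / [4, 7] / [8];  Q = [1, 2, 5] / [3, 4] / [6]
  Insert 6 (step 7): P = [1, 2, 3, 6] / [4, 7] / [8];  Q = [1, 2, 5, 7] / [3, 4] / [6]
  Insert 5 (step 8): P = [1, 2, 3, 5] / [4, 6] / [7] / [8];  Q = [1, 2, 5, 7] / [3, 4] / [6] / [8]
Final shape: (4, 2, 1, 1).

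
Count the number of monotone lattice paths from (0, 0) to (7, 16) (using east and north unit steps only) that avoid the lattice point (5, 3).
Number of paths = 239277

Total paths from (0, 0) to (7, 16): C(23, 7) = 245157. Paths through (5, 3): (paths (0, 0) → (5, 3)) × (paths (5, 3) → (7, 16)) = C(8, 5) · C(15, 2) = 56 · 105 = 5880. Avoidance count = 245157 − 5880 = 239277.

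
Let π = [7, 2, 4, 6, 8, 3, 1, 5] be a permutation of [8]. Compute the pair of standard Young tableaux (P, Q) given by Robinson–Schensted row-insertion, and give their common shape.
P = [1, 3, 5, 8] / [2, 6] / [4] / [7];  Q = [1, 3, 4, 5] / [2, 8] / [6] / [7];  common shape = (4, 2, 1, 1)

Row-insert the values π_1, π_2, … into P one at a time, bumping the leftmost entry strictly greater than the inserted value down to the next row. The recording tableau Q records, in position (i, j), the step at which that cell was added to P.
  Insert 7 (step 1): P = [7];  Q = [1]
  Insert 2 (step 2): P = [2] / [7];  Q = [1] / [2]
  Insert 4 (step 3): P = [2, 4] / [7];  Q = [1, 3] / [2]
  Insert 6 (step 4): P = [2, 4, 6] / [7];  Q = [1, 3, 4] / [2]
  Insert 8 (step 5): P = [2, 4, 6, 8] / [7];  Q = [1, 3, 4, 5] / [2]
  Insert 3 (step 6): P = [2, 3, 6, 8] / [4] / [7];  Q = [1, 3, 4, 5] / [2] / [6]
  Insert 1 (step 7): P = [1, 3, 6, 8] / [2] / [4] / [7];  Q = [1, 3, 4, 5] / [2] / [6] / [7]
  Insert 5 (step 8): P = [1, 3, 5, 8] / [2, 6] / [4] / [7];  Q = [1, 3, 4, 5] / [2, 8] / [6] / [7]
Final shape: (4, 2, 1, 1).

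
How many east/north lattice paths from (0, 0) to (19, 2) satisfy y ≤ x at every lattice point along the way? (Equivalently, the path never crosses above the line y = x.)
Number of paths = 189

By the reflection principle (André's argument), the number of monotone paths to (19, 2) with n ≤ m that never go above y = x is C(21, 19) − C(21, 20) = 210 − 21 = 189.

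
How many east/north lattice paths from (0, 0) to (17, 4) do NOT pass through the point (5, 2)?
Number of paths = 4074

Total paths from (0, 0) to (17, 4): C(21, 17) = 5985. Paths through (5, 2): (paths (0, 0) → (5, 2)) × (paths (5, 2) → (17, 4)) = C(7, 5) · C(14, 12) = 21 · 91 = 1911. Avoidance count = 5985 − 1911 = 4074.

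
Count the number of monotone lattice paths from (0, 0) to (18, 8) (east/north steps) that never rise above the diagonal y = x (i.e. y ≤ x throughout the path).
Number of paths = 904475

By the reflection principle (André's argument), the number of monotone paths to (18, 8) with n ≤ m that never go above y = x is C(26, 18) − C(26, 19) = 1562275 − 657800 = 904475.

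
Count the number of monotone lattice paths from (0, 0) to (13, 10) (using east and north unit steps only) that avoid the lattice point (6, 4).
Number of paths = 783706

Total paths from (0, 0) to (13, 10): C(23, 13) = 1144066. Paths through (6, 4): (paths (0, 0) → (6, 4)) × (paths (6, 4) → (13, 10)) = C(10, 6) · C(13, 7) = 210 · 1716 = 360360. Avoidance count = 1144066 − 360360 = 783706.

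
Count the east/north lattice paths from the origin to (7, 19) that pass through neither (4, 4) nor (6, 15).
Number of paths = 356660

Inclusion–exclusion. Total paths: C(26, 7) = 657800. Through P₁: C(8, 4)·C(18, 3) = 57120. Through P₂: C(21, 6)·C(5, 1) = 271320. Since P₁ is strictly southwest of P₂, a monotone path through both must visit P₁ then P₂; paths through both = C(8, 4)·C(13, 2)·C(5, 1) = 27300. Avoid both = 657800 − 57120 − 271320 + 27300 = 356660.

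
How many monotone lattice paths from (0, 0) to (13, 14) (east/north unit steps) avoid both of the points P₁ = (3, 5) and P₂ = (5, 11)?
Number of paths = 14423132

Inclusion–exclusion. Total paths: C(27, 13) = 20058300. Through P₁: C(8, 3)·C(19, 10) = 5173168. Through P₂: C(16, 5)·C(11, 8) = 720720. Since P₁ is strictly southwest of P₂, a monotone path through both must visit P₁ then P₂; paths through both = C(8, 3)·C(8, 2)·C(11, 8) = 258720. Avoid both = 20058300 − 5173168 − 720720 + 258720 = 14423132.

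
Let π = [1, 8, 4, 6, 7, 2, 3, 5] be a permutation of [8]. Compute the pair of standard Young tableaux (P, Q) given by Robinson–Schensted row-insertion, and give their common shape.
P = [1, 2, 3, 5] / [4, 6, 7] / [8];  Q = [1, 2, 4, 5] / [3, 7, 8] / [6];  common shape = (4, 3, 1)

Row-insert the values π_1, π_2, … into P one at a time, bumping the leftmost entry strictly greater than the inserted value down to the next row. The recording tableau Q records, in position (i, j), the step at which that cell was added to P.
  Insert 1 (step 1): P = [1];  Q = [1]
  Insert 8 (step 2): P = [1, 8];  Q = [1, 2]
  Insert 4 (step 3): P = [1, 4] / [8];  Q = [1, 2] / [3]
  Insert 6 (step 4): P = [1, 4, 6] / [8];  Q = [1, 2, 4] / [3]
  Insert 7 (step 5): P = [1, 4, 6, 7] / [8];  Q = [1, 2, 4, 5] / [3]
  Insert 2 (step 6): P = [1, 2, 6, 7] / [4] / [8];  Q = [1, 2, 4, 5] / [3] / [6]
  Insert 3 (step 7): P = [1, 2, 3, 7] / [4, 6] / [8];  Q = [1, 2, 4, 5] / [3, 7] / [6]
  Insert 5 (step 8): P = [1, 2, 3, 5] / [4, 6, 7] / [8];  Q = [1, 2, 4, 5] / [3, 7, 8] / [6]
Final shape: (4, 3, 1).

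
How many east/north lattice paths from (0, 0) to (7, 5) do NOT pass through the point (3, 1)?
Number of paths = 512

Total paths from (0, 0) to (7, 5): C(12, 7) = 792. Paths through (3, 1): (paths (0, 0) → (3, 1)) × (paths (3, 1) → (7, 5)) = C(4, 3) · C(8, 4) = 4 · 70 = 280. Avoidance count = 792 − 280 = 512.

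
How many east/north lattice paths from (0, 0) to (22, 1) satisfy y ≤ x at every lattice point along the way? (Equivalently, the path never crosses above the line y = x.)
Number of paths = 22

By the reflection principle (André's argument), the number of monotone paths to (22, 1) with n ≤ m that never go above y = x is C(23, 22) − C(23, 23) = 23 − 1 = 22.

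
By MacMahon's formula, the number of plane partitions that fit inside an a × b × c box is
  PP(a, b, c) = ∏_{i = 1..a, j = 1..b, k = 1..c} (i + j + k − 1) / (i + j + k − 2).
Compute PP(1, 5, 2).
PP(1, 5, 2) = 21

Evaluate the triple product over i = 1..1, j = 1..5, k = 1..2. The factors are (2/1) · (3/2) · (3/2) · (4/3) · (4/3) · (5/4) · (5/4) · (6/5) · … (10 factors total). The numerators and denominators telescope so the product is an integer; carrying out the multiplication exactly gives PP(1, 5, 2) = 21.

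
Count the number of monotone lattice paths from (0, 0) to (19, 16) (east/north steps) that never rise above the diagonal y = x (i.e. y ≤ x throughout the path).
Number of paths = 811985790

By the reflection principle (André's argument), the number of monotone paths to (19, 16) with n ≤ m that never go above y = x is C(35, 19) − C(35, 20) = 4059928950 − 3247943160 = 811985790.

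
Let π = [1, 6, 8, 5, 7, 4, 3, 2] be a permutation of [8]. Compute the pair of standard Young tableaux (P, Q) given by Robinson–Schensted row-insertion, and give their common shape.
P = [1, 2, 7] / [3, 8] / [4] / [5] / [6];  Q = [1, 2, 3] / [4, 5] / [6] / [7] / [8];  common shape = (3, 2, 1, 1, 1)

Row-insert the values π_1, π_2, … into P one at a time, bumping the leftmost entry strictly greater than the inserted value down to the next row. The recording tableau Q records, in position (i, j), the step at which that cell was added to P.
  Insert 1 (step 1): P = [1];  Q = [1]
  Insert 6 (step 2): P = [1, 6];  Q = [1, 2]
  Insert 8 (step 3): P = [1, 6, 8];  Q = [1, 2, 3]
  Insert 5 (step 4): P = [1, 5, 8] / [6];  Q = [1, 2, 3] / [4]
  Insert 7 (step 5): P = [1, 5, 7] / [6, 8];  Q = [1, 2, 3] / [4, 5]
  Insert 4 (step 6): P = [1, 4, 7] / [5, 8] / [6];  Q = [1, 2, 3] / [4, 5] / [6]
  Insert 3 (step 7): P = [1, 3, 7] / [4, 8] / [5] / [6];  Q = [1, 2, 3] / [4, 5] / [6] / [7]
  Insert 2 (step 8): P = [1, 2, 7] / [3, 8] / [4] / [5] / [6];  Q = [1, 2, 3] / [4, 5] / [6] / [7] / [8]
Final shape: (3, 2, 1, 1, 1).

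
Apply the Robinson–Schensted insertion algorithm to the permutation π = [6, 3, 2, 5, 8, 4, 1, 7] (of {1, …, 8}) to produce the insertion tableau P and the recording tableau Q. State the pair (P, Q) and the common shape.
P = [1, 4, 7] / [2, 5, 8] / [3] / [6];  Q = [1, 4, 5] / [2, 6, 8] / [3] / [7];  common shape = (3, 3, 1, 1)

Row-insert the values π_1, π_2, … into P one at a time, bumping the leftmost entry strictly greater than the inserted value down to the next row. The recording tableau Q records, in position (i, j), the step at which that cell was added to P.
  Insert 6 (step 1): P = [6];  Q = [1]
  Insert 3 (step 2): P = [3] / [6];  Q = [1] / [2]
  Insert 2 (step 3): P = [2] / [3] / [6];  Q = [1] / [2] / [3]
  Insert 5 (step 4): P = [2, 5] / [3] / [6];  Q = [1, 4] / [2] / [3]
  Insert 8 (step 5): P = [2, 5, 8] / [3] / [6];  Q = [1, 4, 5] / [2] / [3]
  Insert 4 (step 6): P = [2, 4, 8] / [3, 5] / [6];  Q = [1, 4, 5] / [2, 6] / [3]
  Insert 1 (step 7): P = [1, 4, 8] / [2, 5] / [3] / [6];  Q = [1, 4, 5] / [2, 6] / [3] / [7]
  Insert 7 (step 8): P = [1, 4, 7] / [2, 5, 8] / [3] / [6];  Q = [1, 4, 5] / [2, 6, 8] / [3] / [7]
Final shape: (3, 3, 1, 1).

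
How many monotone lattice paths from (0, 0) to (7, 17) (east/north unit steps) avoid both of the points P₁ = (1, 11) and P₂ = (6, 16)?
Number of paths = 191838

Inclusion–exclusion. Total paths: C(24, 7) = 346104. Through P₁: C(12, 1)·C(12, 6) = 11088. Through P₂: C(22, 6)·C(2, 1) = 149226. Since P₁ is strictly southwest of P₂, a monotone path through both must visit P₁ then P₂; paths through both = C(12, 1)·C(10, 5)·C(2, 1) = 6048. Avoid both = 346104 − 11088 − 149226 + 6048 = 191838.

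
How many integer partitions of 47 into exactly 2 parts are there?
p(47, 2 parts) = 23

Partitions of n into exactly k parts are in bijection with partitions of n − k into at most k parts (subtract 1 from each part). So p(47, exactly 2) = p(45, parts ≤ 2). Computing via the recurrence p(m, j) = p(m, j−1) + p(m−j, j) gives 23.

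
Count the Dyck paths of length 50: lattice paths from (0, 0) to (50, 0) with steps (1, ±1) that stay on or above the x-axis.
C_25 = 4861946401452

These Dyck paths are counted by the Catalan number C_n = (1/(n + 1)) · C(2n, n). For n = 25: C_25 = (1/26) · C(50, 25) = 126410606437752/26 = 4861946401452.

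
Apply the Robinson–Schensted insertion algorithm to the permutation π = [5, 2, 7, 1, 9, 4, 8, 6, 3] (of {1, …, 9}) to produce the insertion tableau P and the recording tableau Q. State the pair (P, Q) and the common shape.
P = [1, 3, 6] / [2, 4, 8] / [5, 7] / [9];  Q = [1, 3, 5] / [2, 6, 7] / [4, 8] / [9];  common shape = (3, 3, 2, 1)

Row-insert the values π_1, π_2, … into P one at a time, bumping the leftmost entry strictly greater than the inserted value down to the next row. The recording tableau Q records, in position (i, j), the step at which that cell was added to P.
  Insert 5 (step 1): P = [5];  Q = [1]
  Insert 2 (step 2): P = [2] / [5];  Q = [1] / [2]
  Insert 7 (step 3): P = [2, 7] / [5];  Q = [1, 3] / [2]
  Insert 1 (step 4): P = [1, 7] / [2] / [5];  Q = [1, 3] / [2] / [4]
  Insert 9 (step 5): P = [1, 7, 9] / [2] / [5];  Q = [1, 3, 5] / [2] / [4]
  Insert 4 (step 6): P = [1, 4, 9] / [2, 7] / [5];  Q = [1, 3, 5] / [2, 6] / [4]
  Insert 8 (step 7): P = [1, 4, 8] / [2, 7, 9] / [5];  Q = [1, 3, 5] / [2, 6, 7] / [4]
  Insert 6 (step 8): P = [1, 4, 6] / [2, 7, 8] / [5, 9];  Q = [1, 3, 5] / [2, 6, 7] / [4, 8]
  Insert 3 (step 9): P = [1, 3, 6] / [2, 4, 8] / [5, 7] / [9];  Q = [1, 3, 5] / [2, 6, 7] / [4, 8] / [9]
Final shape: (3, 3, 2, 1).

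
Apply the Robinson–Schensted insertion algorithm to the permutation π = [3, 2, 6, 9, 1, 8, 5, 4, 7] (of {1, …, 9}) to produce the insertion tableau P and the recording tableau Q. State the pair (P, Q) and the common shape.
P = [1, 4, 7] / [2, 5, 8] / [3, 6] / [9];  Q = [1, 3, 4] / [2, 6, 9] / [5, 7] / [8];  common shape = (3, 3, 2, 1)

Row-insert the values π_1, π_2, … into P one at a time, bumping the leftmost entry strictly greater than the inserted value down to the next row. The recording tableau Q records, in position (i, j), the step at which that cell was added to P.
  Insert 3 (step 1): P = [3];  Q = [1]
  Insert 2 (step 2): P = [2] / [3];  Q = [1] / [2]
  Insert 6 (step 3): P = [2, 6] / [3];  Q = [1, 3] / [2]
  Insert 9 (step 4): P = [2, 6, 9] / [3];  Q = [1, 3, 4] / [2]
  Insert 1 (step 5): P = [1, 6, 9] / [2] / [3];  Q = [1, 3, 4] / [2] / [5]
  Insert 8 (step 6): P = [1, 6, 8] / [2, 9] / [3];  Q = [1, 3, 4] / [2, 6] / [5]
  Insert 5 (step 7): P = [1, 5, 8] / [2, 6] / [3, 9];  Q = [1, 3, 4] / [2, 6] / [5, 7]
  Insert 4 (step 8): P = [1, 4, 8] / [2, 5] / [3, 6] / [9];  Q = [1, 3, 4] / [2, 6] / [5, 7] / [8]
  Insert 7 (step 9): P = [1, 4, 7] / [2, 5, 8] / [3, 6] / [9];  Q = [1, 3, 4] / [2, 6, 9] / [5, 7] / [8]
Final shape: (3, 3, 2, 1).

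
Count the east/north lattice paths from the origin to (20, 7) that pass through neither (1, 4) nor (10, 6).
Number of paths = 795267

Inclusion–exclusion. Total paths: C(27, 20) = 888030. Through P₁: C(5, 1)·C(22, 19) = 7700. Through P₂: C(16, 10)·C(11, 10) = 88088. Since P₁ is strictly southwest of P₂, a monotone path through both must visit P₁ then P₂; paths through both = C(5, 1)·C(11, 9)·C(11, 10) = 3025. Avoid both = 888030 − 7700 − 88088 + 3025 = 795267.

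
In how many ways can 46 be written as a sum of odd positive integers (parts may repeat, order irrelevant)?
p_odd(46) = 2304

Enumerate partitions using only odd parts via the recurrence o(n, m) = o(n, m−2) + o(n−m, m) over odd m, starting from the largest odd part ≤ n. This gives p_odd(46) = 2304. (Euler's theorem: equals the count of distinct-part partitions.)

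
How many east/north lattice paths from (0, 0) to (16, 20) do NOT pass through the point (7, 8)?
Number of paths = 5416432560

Total paths from (0, 0) to (16, 20): C(36, 16) = 7307872110. Paths through (7, 8): (paths (0, 0) → (7, 8)) × (paths (7, 8) → (16, 20)) = C(15, 7) · C(21, 9) = 6435 · 293930 = 1891439550. Avoidance count = 7307872110 − 1891439550 = 5416432560.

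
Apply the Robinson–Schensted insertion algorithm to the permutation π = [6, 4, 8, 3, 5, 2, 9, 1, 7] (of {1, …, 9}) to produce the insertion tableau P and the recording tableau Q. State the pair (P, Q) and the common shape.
P = [1, 5, 7] / [2, 8, 9] / [3] / [4] / [6];  Q = [1, 3, 7] / [2, 5, 9] / [4] / [6] / [8];  common shape = (3, 3, 1, 1, 1)

Row-insert the values π_1, π_2, … into P one at a time, bumping the leftmost entry strictly greater than the inserted value down to the next row. The recording tableau Q records, in position (i, j), the step at which that cell was added to P.
  Insert 6 (step 1): P = [6];  Q = [1]
  Insert 4 (step 2): P = [4] / [6];  Q = [1] / [2]
  Insert 8 (step 3): P = [4, 8] / [6];  Q = [1, 3] / [2]
  Insert 3 (step 4): P = [3, 8] / [4] / [6];  Q = [1, 3] / [2] / [4]
  Insert 5 (step 5): P = [3, 5] / [4, 8] / [6];  Q = [1, 3] / [2, 5] / [4]
  Insert 2 (step 6): P = [2, 5] / [3, 8] / [4] / [6];  Q = [1, 3] / [2, 5] / [4] / [6]
  Insert 9 (step 7): P = [2, 5, 9] / [3, 8] / [4] / [6];  Q = [1, 3, 7] / [2, 5] / [4] / [6]
  Insert 1 (step 8): P = [1, 5, 9] / [2, 8] / [3] / [4] / [6];  Q = [1, 3, 7] / [2, 5] / [4] / [6] / [8]
  Insert 7 (step 9): P = [1, 5, 7] / [2, 8, 9] / [3] / [4] / [6];  Q = [1, 3, 7] / [2, 5, 9] / [4] / [6] / [8]
Final shape: (3, 3, 1, 1, 1).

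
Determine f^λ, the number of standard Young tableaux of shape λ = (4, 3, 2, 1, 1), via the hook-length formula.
# SYT of shape (4, 3, 2, 1, 1) = 2310

Hook-length formula: f^λ = n! / Π hook(c), product over all cells c of the Young diagram. For λ = (4, 3, 2, 1, 1), n = 11 boxes. Hook lengths by row (left-to-right, top-to-bottom): [8, 5, 3, 1]; [6, 3, 1]; [4, 1]; [2]; [1]. Product of hooks = 17280. So f^λ = 11! / 17280 = 39916800 / 17280 = 2310.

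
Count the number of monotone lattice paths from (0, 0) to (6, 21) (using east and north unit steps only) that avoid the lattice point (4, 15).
Number of paths = 187482

Total paths from (0, 0) to (6, 21): C(27, 6) = 296010. Paths through (4, 15): (paths (0, 0) → (4, 15)) × (paths (4, 15) → (6, 21)) = C(19, 4) · C(8, 2) = 3876 · 28 = 108528. Avoidance count = 296010 − 108528 = 187482.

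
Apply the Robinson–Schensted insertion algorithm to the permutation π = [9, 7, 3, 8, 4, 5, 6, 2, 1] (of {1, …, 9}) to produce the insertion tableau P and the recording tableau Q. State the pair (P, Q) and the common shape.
P = [1, 4, 5, 6] / [2, 8] / [3] / [7] / [9];  Q = [1, 4, 6, 7] / [2, 5] / [3] / [8] / [9];  common shape = (4, 2, 1, 1, 1)

Row-insert the values π_1, π_2, … into P one at a time, bumping the leftmost entry strictly greater than the inserted value down to the next row. The recording tableau Q records, in position (i, j), the step at which that cell was added to P.
  Insert 9 (step 1): P = [9];  Q = [1]
  Insert 7 (step 2): P = [7] / [9];  Q = [1] / [2]
  Insert 3 (step 3): P = [3] / [7] / [9];  Q = [1] / [2] / [3]
  Insert 8 (step 4): P = [3, 8] / [7] / [9];  Q = [1, 4] / [2] / [3]
  Insert 4 (step 5): P = [3, 4] / [7, 8] / [9];  Q = [1, 4] / [2, 5] / [3]
  Insert 5 (step 6): P = [3, 4, 5] / [7, 8] / [9];  Q = [1, 4, 6] / [2, 5] / [3]
  Insert 6 (step 7): P = [3, 4, 5, 6] / [7, 8] / [9];  Q = [1, 4, 6, 7] / [2, 5] / [3]
  Insert 2 (step 8): P = [2, 4, 5, 6] / [3, 8] / [7] / [9];  Q = [1, 4, 6, 7] / [2, 5] / [3] / [8]
  Insert 1 (step 9): P = [1, 4, 5, 6] / [2, 8] / [3] / [7] / [9];  Q = [1, 4, 6, 7] / [2, 5] / [3] / [8] / [9]
Final shape: (4, 2, 1, 1, 1).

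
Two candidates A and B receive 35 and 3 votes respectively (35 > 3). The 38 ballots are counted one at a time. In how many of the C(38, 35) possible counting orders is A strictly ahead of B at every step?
Strict-lead orderings = 7104

Total orderings of the 38 votes with 35 for A: C(38, 35) = 8436. By the Bertrand ballot formula (Cycle Lemma / reflection principle), the number of orderings in which A is strictly ahead of B throughout is (p − q)/(p + q) · C(p + q, p) = (35 − 3)/(35 + 3) · 8436 = 7104.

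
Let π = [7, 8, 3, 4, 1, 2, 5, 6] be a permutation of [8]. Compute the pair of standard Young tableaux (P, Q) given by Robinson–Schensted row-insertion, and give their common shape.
P = [1, 2, 5, 6] / [3, 4] / [7, 8];  Q = [1, 2, 7, 8] / [3, 4] / [5, 6];  common shape = (4, 2, 2)

Row-insert the values π_1, π_2, … into P one at a time, bumping the leftmost entry strictly greater than the inserted value down to the next row. The recording tableau Q records, in position (i, j), the step at which that cell was added to P.
  Insert 7 (step 1): P = [7];  Q = [1]
  Insert 8 (step 2): P = [7, 8];  Q = [1, 2]
  Insert 3 (step 3): P = [3, 8] / [7];  Q = [1, 2] / [3]
  Insert 4 (step 4): P = [3, 4] / [7, 8];  Q = [1, 2] / [3, 4]
  Insert 1 (step 5): P = [1, 4] / [3, 8] / [7];  Q = [1, 2] / [3, 4] / [5]
  Insert 2 (step 6): P = [1, 2] / [3, 4] / [7, 8];  Q = [1, 2] / [3, 4] / [5, 6]
  Insert 5 (step 7): P = [1, 2, 5] / [3, 4] / [7, 8];  Q = [1, 2, 7] / [3, 4] / [5, 6]
  Insert 6 (step 8): P = [1, 2, 5, 6] / [3, 4] / [7, 8];  Q = [1, 2, 7, 8] / [3, 4] / [5, 6]
Final shape: (4, 2, 2).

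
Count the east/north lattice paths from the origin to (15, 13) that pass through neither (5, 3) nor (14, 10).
Number of paths = 21813360

Inclusion–exclusion. Total paths: C(28, 15) = 37442160. Through P₁: C(8, 5)·C(20, 10) = 10346336. Through P₂: C(24, 14)·C(4, 1) = 7845024. Since P₁ is strictly southwest of P₂, a monotone path through both must visit P₁ then P₂; paths through both = C(8, 5)·C(16, 9)·C(4, 1) = 2562560. Avoid both = 37442160 − 10346336 − 7845024 + 2562560 = 21813360.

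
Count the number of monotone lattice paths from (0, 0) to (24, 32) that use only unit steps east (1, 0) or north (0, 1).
Number of paths = 4355031703297275

A monotone lattice path from (0, 0) to (24, 32) consists of 24 east steps and 32 north steps in some order, so it is determined by which 24 of the 56 steps are east. The count is C(56, 24) = 4355031703297275.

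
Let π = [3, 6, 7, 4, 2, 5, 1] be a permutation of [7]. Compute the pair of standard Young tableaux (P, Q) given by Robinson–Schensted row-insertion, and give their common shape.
P = [1, 4, 5] / [2, 7] / [3] / [6];  Q = [1, 2, 3] / [4, 6] / [5] / [7];  common shape = (3, 2, 1, 1)

Row-insert the values π_1, π_2, … into P one at a time, bumping the leftmost entry strictly greater than the inserted value down to the next row. The recording tableau Q records, in position (i, j), the step at which that cell was added to P.
  Insert 3 (step 1): P = [3];  Q = [1]
  Insert 6 (step 2): P = [3, 6];  Q = [1, 2]
  Insert 7 (step 3): P = [3, 6, 7];  Q = [1, 2, 3]
  Insert 4 (step 4): P = [3, 4, 7] / [6];  Q = [1, 2, 3] / [4]
  Insert 2 (step 5): P = [2, 4, 7] / [3] / [6];  Q = [1, 2, 3] / [4] / [5]
  Insert 5 (step 6): P = [2, 4, 5] / [3, 7] / [6];  Q = [1, 2, 3] / [4, 6] / [5]
  Insert 1 (step 7): P = [1, 4, 5] / [2, 7] / [3] / [6];  Q = [1, 2, 3] / [4, 6] / [5] / [7]
Final shape: (3, 2, 1, 1).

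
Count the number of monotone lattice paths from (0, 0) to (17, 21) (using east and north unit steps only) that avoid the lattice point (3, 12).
Number of paths = 28409321930

Total paths from (0, 0) to (17, 21): C(38, 17) = 28781143380. Paths through (3, 12): (paths (0, 0) → (3, 12)) × (paths (3, 12) → (17, 21)) = C(15, 3) · C(23, 14) = 455 · 817190 = 371821450. Avoidance count = 28781143380 − 371821450 = 28409321930.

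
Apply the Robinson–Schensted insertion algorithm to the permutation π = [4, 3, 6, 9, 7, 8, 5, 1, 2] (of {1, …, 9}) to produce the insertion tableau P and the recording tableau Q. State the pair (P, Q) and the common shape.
P = [1, 2, 7, 8] / [3, 5] / [4, 6] / [9];  Q = [1, 3, 4, 6] / [2, 5] / [7, 9] / [8];  common shape = (4, 2, 2, 1)

Row-insert the values π_1, π_2, … into P one at a time, bumping the leftmost entry strictly greater than the inserted value down to the next row. The recording tableau Q records, in position (i, j), the step at which that cell was added to P.
  Insert 4 (step 1): P = [4];  Q = [1]
  Insert 3 (step 2): P = [3] / [4];  Q = [1] / [2]
  Insert 6 (step 3): P = [3, 6] / [4];  Q = [1, 3] / [2]
  Insert 9 (step 4): P = [3, 6, 9] / [4];  Q = [1, 3, 4] / [2]
  Insert 7 (step 5): P = [3, 6, 7] / [4, 9];  Q = [1, 3, 4] / [2, 5]
  Insert 8 (step 6): P = [3, 6, 7, 8] / [4, 9];  Q = [1, 3, 4, 6] / [2, 5]
  Insert 5 (step 7): P = [3, 5, 7, 8] / [4, 6] / [9];  Q = [1, 3, 4, 6] / [2, 5] / [7]
  Insert 1 (step 8): P = [1, 5, 7, 8] / [3, 6] / [4] / [9];  Q = [1, 3, 4, 6] / [2, 5] / [7] / [8]
  Insert 2 (step 9): P = [1, 2, 7, 8] / [3, 5] / [4, 6] / [9];  Q = [1, 3, 4, 6] / [2, 5] / [7, 9] / [8]
Final shape: (4, 2, 2, 1).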